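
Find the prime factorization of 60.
2^2 × 3 × 5

Divide by primes starting from smallest:
60 ÷ 2 = 30
30 ÷ 2 = 15
15 ÷ 3 = 5
5 ÷ 5 = 1

60 = 2^2 × 3 × 5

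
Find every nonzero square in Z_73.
QRs mod 73: {1, 2, 3, 4, 6, 8, 9, 12, 16, 18, 19, 23, 24, 25, 27, 32, 35, 36, 37, 38, 41, 46, 48, 49, 50, 54, 55, 57, 61, 64, 65, 67, 69, 70, 71, 72}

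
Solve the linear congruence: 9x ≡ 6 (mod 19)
7

Since gcd(9, 19) = 1 divides 6, a solution exists.
Multiply both sides by the inverse of 9 mod 19:
  9^(-1) mod 19 = 17
  x ≡ 17 × 6 ≡ 102 ≡ 7 (mod 19)
Verification: 9 × 7 = 63 = 3 × 19 + 6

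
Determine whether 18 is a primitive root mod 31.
p - 1 = 30 has prime divisors 2, 3, 5. Check 18^(30/q) mod 31 for each: 18^(30/2) = 18^15 ≡ 1, 18^(30/3) = 18^10 ≡ 5, 18^(30/5) = 18^6 ≡ 16 (mod 31). Since 18^15 ≡ 1 (mod 31), the order of 18 divides 15 (in fact the order is 15) ≠ 30, so it is not a primitive root.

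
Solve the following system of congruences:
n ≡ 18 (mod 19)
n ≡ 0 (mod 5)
75

Using the Chinese Remainder Theorem:
M = product of moduli = 95
For equation 1: M_1 = 5, 5 ≡ 5 (mod 19), inverse of 5 mod 19 is 4 (check: 5 × 4 = 20 ≡ 1 (mod 19))
For equation 2: M_2 = 19, 19 ≡ 4 (mod 5), inverse of 19 mod 5 is 4 (check: 4 × 4 = 16 ≡ 1 (mod 5))
Combine: n ≡ Σ r_i×M_i×(M_i⁻¹ mod m_i) = 18×5×4 + 0×19×4 = 360 + 0 = 360
360 mod 95 = 75
n ≡ 75 (mod 95)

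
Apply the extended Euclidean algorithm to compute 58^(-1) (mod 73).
Extended GCD: 58(34) + 73(-27) = 1. So 58^(-1) ≡ 34 ≡ 34 (mod 73). Verify: 58 × 34 = 1972 ≡ 1 (mod 73)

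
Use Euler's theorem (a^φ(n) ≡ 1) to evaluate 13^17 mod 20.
By Euler: 13^{8} ≡ 1 (mod 20) since gcd(13, 20) = 1. 17 = 2×8 + 1. So 13^{17} ≡ 13^{1} ≡ 13 (mod 20)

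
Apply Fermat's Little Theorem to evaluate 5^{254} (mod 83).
27

By Fermat's Little Theorem, a^(p-1) ≡ 1 (mod p) for prime p and gcd(a, p) = 1
Here p = 83, so 5^82 ≡ 1 (mod 83)
We can reduce the exponent: 254 mod 82 = 8
So 5^254 ≡ 5^8 (mod 83)
Computing: 5^8 mod 83 = 27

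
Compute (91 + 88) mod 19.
8

(91 + 88) = 179
179 mod 19 = 8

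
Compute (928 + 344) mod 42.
12

(928 + 344) = 1272
1272 mod 42 = 12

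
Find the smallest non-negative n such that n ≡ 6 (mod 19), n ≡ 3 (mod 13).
120

Using the Chinese Remainder Theorem:
M = product of moduli = 247
For equation 1: M_1 = 13, 13 ≡ 13 (mod 19), inverse of 13 mod 19 is 3 (check: 13 × 3 = 39 ≡ 1 (mod 19))
For equation 2: M_2 = 19, 19 ≡ 6 (mod 13), inverse of 19 mod 13 is 11 (check: 6 × 11 = 66 ≡ 1 (mod 13))
Combine: n ≡ Σ r_i×M_i×(M_i⁻¹ mod m_i) = 6×13×3 + 3×19×11 = 234 + 627 = 861
861 mod 247 = 120
n ≡ 120 (mod 247)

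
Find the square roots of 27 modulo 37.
The square roots of 27 mod 37 are 8 and 29. Verify: 8² = 64 ≡ 27 (mod 37)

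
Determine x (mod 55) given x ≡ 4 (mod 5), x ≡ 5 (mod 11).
49

Using the Chinese Remainder Theorem:
M = product of moduli = 55
For equation 1: M_1 = 11, 11 ≡ 1 (mod 5), inverse of 11 mod 5 is 1 (check: 1 × 1 = 1 ≡ 1 (mod 5))
For equation 2: M_2 = 5, 5 ≡ 5 (mod 11), inverse of 5 mod 11 is 9 (check: 5 × 9 = 45 ≡ 1 (mod 11))
Combine: x ≡ Σ r_i×M_i×(M_i⁻¹ mod m_i) = 4×11×1 + 5×5×9 = 44 + 225 = 269
269 mod 55 = 49
x ≡ 49 (mod 55)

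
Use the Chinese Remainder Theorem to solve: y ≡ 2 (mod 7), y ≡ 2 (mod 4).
M = 7 × 4 = 28. M₁ = 4, y₁ ≡ 2 (mod 7). M₂ = 7, y₂ ≡ 3 (mod 4). y = 2×4×2 + 2×7×3 ≡ 2 (mod 28)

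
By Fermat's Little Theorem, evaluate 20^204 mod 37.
By Fermat: 20^{36} ≡ 1 (mod 37). 204 = 5×36 + 24. So 20^{204} ≡ 20^{24} ≡ 10 (mod 37)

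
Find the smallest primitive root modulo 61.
2

A primitive root g modulo p has order p-1 = 60
Prime divisors of 60: [2, 3, 5]
g is a primitive root iff g^(60/q) ≢ 1 (mod 61) for each prime divisor q
Testing small values:
  g = 2: 2^30 ≡ 60, 2^20 ≡ 47, 2^12 ≡ 9 (mod 61) → none is 1, primitive root!
The smallest primitive root is 2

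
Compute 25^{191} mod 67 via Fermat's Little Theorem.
15

By Fermat's Little Theorem, a^(p-1) ≡ 1 (mod p) for prime p and gcd(a, p) = 1
Here p = 67, so 25^66 ≡ 1 (mod 67)
We can reduce the exponent: 191 mod 66 = 59
So 25^191 ≡ 25^59 (mod 67)
Computing: 25^59 mod 67 = 15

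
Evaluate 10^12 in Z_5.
Using repeated squaring. 10 ≡ 0 (mod 5). 12 = 8 + 4 (binary 1100). Repeated squaring mod 5: 0^1 ≡ 0; 0^2 ≡ 0² = 0 ≡ 0; 0^4 ≡ 0² = 0 ≡ 0; 0^8 ≡ 0² = 0 ≡ 0. Multiply: 10^12 ≡ 0^8 × 0^4 ≡ 0 × 0 (mod 5): 0 × 0 = 0 ≡ 0. So 10^12 ≡ 0 (mod 5).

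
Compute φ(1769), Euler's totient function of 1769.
1680

Prime factorization: 1769 = 29 × 61
Using the formula φ(n) = n × Π(1 - 1/p) for each prime factor p:
φ(1769) = 1769 × (1 - 1/29) × (1 - 1/61)
φ(1769) = 1680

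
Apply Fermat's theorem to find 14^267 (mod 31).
By Fermat: 14^{30} ≡ 1 (mod 31). 267 ≡ 27 (mod 30). So 14^{267} ≡ 14^{27} ≡ 2 (mod 31)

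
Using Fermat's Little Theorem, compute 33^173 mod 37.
By Fermat: 33^{36} ≡ 1 (mod 37). 173 = 4×36 + 29. So 33^{173} ≡ 33^{29} ≡ 16 (mod 37)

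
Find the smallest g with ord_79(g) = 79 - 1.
p - 1 = 78 has prime divisors 2, 3, 13. h is a primitive root mod 79 iff h^(78/q) ≢ 1 (mod 79) for each such q.
h = 2: 2^39 ≡ 1, 2^26 ≡ 23, 2^6 ≡ 64 (mod 79); 2^39 ≡ 1, so not a primitive root.
h = 3: 3^39 ≡ 78, 3^26 ≡ 23, 3^6 ≡ 18 (mod 79); none is 1, so 3 has order 78 and is a primitive root.
The smallest primitive root mod 79 is g = 3.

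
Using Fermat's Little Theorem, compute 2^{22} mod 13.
10

By Fermat's Little Theorem, a^(p-1) ≡ 1 (mod p) for prime p and gcd(a, p) = 1
Here p = 13, so 2^12 ≡ 1 (mod 13)
We can reduce the exponent: 22 mod 12 = 10
So 2^22 ≡ 2^10 (mod 13)
Computing: 2^10 mod 13 = 10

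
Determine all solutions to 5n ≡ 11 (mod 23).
16

Since gcd(5, 23) = 1 divides 11, a solution exists.
Multiply both sides by the inverse of 5 mod 23:
  5^(-1) mod 23 = 14
  x ≡ 14 × 11 ≡ 154 ≡ 16 (mod 23)
Verification: 5 × 16 = 80 = 3 × 23 + 11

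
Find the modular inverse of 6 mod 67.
6^(-1) ≡ 56 (mod 67). Verification: 6 × 56 = 336 ≡ 1 (mod 67)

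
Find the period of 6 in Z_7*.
Powers of 6 mod 7: 6^1≡6, 6^2≡1. Order = 2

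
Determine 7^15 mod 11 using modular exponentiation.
Using Fermat: 7^{10} ≡ 1 (mod 11). 15 ≡ 5 (mod 10). So 7^{15} ≡ 7^{5} ≡ 10 (mod 11)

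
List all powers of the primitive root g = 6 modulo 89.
g^1, g^2, ..., g^{88} mod 89: {6, 36, 38, 50, 33, 20, 31, 8, 48, 21, 37, 44, 86, 71, 70, 64, 28, 79, 29, 85, 65, 34, 26, 67, 46, 9, 54, 57, 75, 5, 30, 2, 12, 72, 76, 11, 66, 40, 62, 16, 7, 42, 74, 88, 83, 53, 51, 39, 56, 69, 58, 81, 41, 68, 52, 45, 3, 18, 19, 25, 61, 10, 60, 4, 24, 55, 63, 22, 43, 80, 35, 32, 14, 84, 59, 87, 77, 17, 13, 78, 23, 49, 27, 73, 82, 47, 15, 1}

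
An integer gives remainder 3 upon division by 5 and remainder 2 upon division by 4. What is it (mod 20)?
M = 5 × 4 = 20. M₁ = 4, y₁ ≡ 4 (mod 5). M₂ = 5, y₂ ≡ 1 (mod 4). y = 3×4×4 + 2×5×1 ≡ 18 (mod 20). The smallest positive such number is 18.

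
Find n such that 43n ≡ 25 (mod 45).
10

Since gcd(43, 45) = 1 divides 25, a solution exists.
Multiply both sides by the inverse of 43 mod 45:
  43^(-1) mod 45 = 22
  x ≡ 22 × 25 ≡ 550 ≡ 10 (mod 45)
Verification: 43 × 10 = 430 = 9 × 45 + 25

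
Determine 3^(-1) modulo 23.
3^(-1) ≡ 8 (mod 23). Verification: 3 × 8 = 24 ≡ 1 (mod 23)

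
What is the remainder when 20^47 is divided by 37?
Using Fermat: 20^{36} ≡ 1 (mod 37). 47 ≡ 11 (mod 36). So 20^{47} ≡ 20^{11} ≡ 5 (mod 37)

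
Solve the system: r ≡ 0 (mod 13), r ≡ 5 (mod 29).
M = 13 × 29 = 377. M₁ = 29, y₁ ≡ 9 (mod 13). M₂ = 13, y₂ ≡ 9 (mod 29). r = 0×29×9 + 5×13×9 ≡ 208 (mod 377)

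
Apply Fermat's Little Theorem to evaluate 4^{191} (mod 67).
54

By Fermat's Little Theorem, a^(p-1) ≡ 1 (mod p) for prime p and gcd(a, p) = 1
Here p = 67, so 4^66 ≡ 1 (mod 67)
We can reduce the exponent: 191 mod 66 = 59
So 4^191 ≡ 4^59 (mod 67)
Computing: 4^59 mod 67 = 54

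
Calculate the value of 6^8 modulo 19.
8 = 8 (binary 1000). Repeated squaring mod 19: 6^1 ≡ 6; 6^2 ≡ 6² = 36 ≡ 17; 6^4 ≡ 17² = 289 ≡ 4; 6^8 ≡ 4² = 16 ≡ 16. So 6^8 ≡ 16 (mod 19).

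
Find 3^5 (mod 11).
5 = 4 + 1 (binary 101). Repeated squaring mod 11: 3^1 ≡ 3; 3^2 ≡ 3² = 9 ≡ 9; 3^4 ≡ 9² = 81 ≡ 4. Multiply: 3^5 = 3^4 × 3^1 ≡ 4 × 3 (mod 11): 4 × 3 = 12 ≡ 1. So 3^5 ≡ 1 (mod 11).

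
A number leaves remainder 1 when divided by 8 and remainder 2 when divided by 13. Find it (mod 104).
M = 8 × 13 = 104. M₁ = 13, y₁ ≡ 5 (mod 8). M₂ = 8, y₂ ≡ 5 (mod 13). r = 1×13×5 + 2×8×5 ≡ 41 (mod 104)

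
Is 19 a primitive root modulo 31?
No

To verify, check if 19^(30/q) ≢ 1 (mod 31) for each prime divisor q of 30
Divisors of 30 = 30: [1, 2, 3, 5, 6, 10, 15, 30]
  19^(30/2) = 19^15 ≡ 1 (mod 31)
  19^(30/3) = 19^10 ≡ 25 (mod 31)
  19^(30/5) = 19^6 ≡ 2 (mod 31)
Conclusion: 19 is not a primitive root modulo 31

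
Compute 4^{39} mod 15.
4

Using successive squaring:
Binary expansion of 39: 100111
Powers of 4 mod 15 (each is the square of the previous):
  4^1 ≡ 4 (mod 15)
  4^2 ≡ 4² = 16 ≡ 1 (mod 15)
  4^4 ≡ 1² = 1 ≡ 1 (mod 15)
  4^8 ≡ 1² = 1 ≡ 1 (mod 15)
  4^16 ≡ 1² = 1 ≡ 1 (mod 15)
  4^32 ≡ 1² = 1 ≡ 1 (mod 15)
39 = 32 + 4 + 2 + 1, so 4^39 = 4^32 × 4^4 × 4^2 × 4^1 ≡ 1 × 1 × 1 × 4 (mod 15)
Multiplying step by step:
  1 × 1 = 1 ≡ 1 (mod 15)
  1 × 1 = 1 ≡ 1 (mod 15)
  1 × 4 = 4 ≡ 4 (mod 15)
Result: 4^39 ≡ 4 (mod 15)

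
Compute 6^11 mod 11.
Using Fermat: 6^{10} ≡ 1 (mod 11). 11 ≡ 1 (mod 10). So 6^{11} ≡ 6^{1} ≡ 6 (mod 11)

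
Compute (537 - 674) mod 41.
27

(537 - 674) = -137
-137 mod 41 = 27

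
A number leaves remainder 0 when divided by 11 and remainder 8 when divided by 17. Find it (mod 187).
M = 11 × 17 = 187. M₁ = 17, y₁ ≡ 2 (mod 11). M₂ = 11, y₂ ≡ 14 (mod 17). k = 0×17×2 + 8×11×14 ≡ 110 (mod 187)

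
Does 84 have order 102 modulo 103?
p - 1 = 102 has prime divisors 2, 3, 17. Check 84^(102/q) mod 103 for each: 84^(102/2) = 84^51 ≡ 102, 84^(102/3) = 84^34 ≡ 46, 84^(102/17) = 84^6 ≡ 13 (mod 103). None of these is 1, so 84 has order 102 = φ(103), so it is a primitive root mod 103.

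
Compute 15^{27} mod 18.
9

Using successive squaring:
Binary expansion of 27: 11011
Powers of 15 mod 18 (each is the square of the previous):
  15^1 ≡ 15 (mod 18)
  15^2 ≡ 15² = 225 ≡ 9 (mod 18)
  15^4 ≡ 9² = 81 ≡ 9 (mod 18)
  15^8 ≡ 9² = 81 ≡ 9 (mod 18)
  15^16 ≡ 9² = 81 ≡ 9 (mod 18)
27 = 16 + 8 + 2 + 1, so 15^27 = 15^16 × 15^8 × 15^2 × 15^1 ≡ 9 × 9 × 9 × 15 (mod 18)
Multiplying step by step:
  9 × 9 = 81 ≡ 9 (mod 18)
  9 × 9 = 81 ≡ 9 (mod 18)
  9 × 15 = 135 ≡ 9 (mod 18)
Result: 15^27 ≡ 9 (mod 18)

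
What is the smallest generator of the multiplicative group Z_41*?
p - 1 = 40 has prime divisors 2, 5. h is a primitive root mod 41 iff h^(40/q) ≢ 1 (mod 41) for each such q.
h = 2: 2^20 ≡ 1, 2^8 ≡ 10 (mod 41); 2^20 ≡ 1, so not a primitive root.
h = 3: 3^20 ≡ 40, 3^8 ≡ 1 (mod 41); 3^8 ≡ 1, so not a primitive root.
h = 4: 4^20 ≡ 1, 4^8 ≡ 18 (mod 41); 4^20 ≡ 1, so not a primitive root.
h = 5: 5^20 ≡ 1, 5^8 ≡ 18 (mod 41); 5^20 ≡ 1, so not a primitive root.
h = 6: 6^20 ≡ 40, 6^8 ≡ 10 (mod 41); none is 1, so 6 has order 40 and is a primitive root.
The smallest primitive root mod 41 is g = 6.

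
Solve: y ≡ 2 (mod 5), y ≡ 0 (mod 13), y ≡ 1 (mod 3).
M = 5 × 13 × 3 = 195. M₁ = 39, y₁ ≡ 4 (mod 5). M₂ = 15, y₂ ≡ 7 (mod 13). M₃ = 65, y₃ ≡ 2 (mod 3). y = 2×39×4 + 0×15×7 + 1×65×2 ≡ 52 (mod 195)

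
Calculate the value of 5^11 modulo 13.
Using repeated squaring. 11 = 8 + 2 + 1 (binary 1011). Repeated squaring mod 13: 5^1 ≡ 5; 5^2 ≡ 5² = 25 ≡ 12; 5^4 ≡ 12² = 144 ≡ 1; 5^8 ≡ 1² = 1 ≡ 1. Multiply: 5^11 = 5^8 × 5^2 × 5^1 ≡ 1 × 12 × 5 (mod 13): 1 × 12 = 12 ≡ 12; 12 × 5 = 60 ≡ 8. So 5^11 ≡ 8 (mod 13).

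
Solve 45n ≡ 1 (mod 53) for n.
33

Using Extended Euclidean Algorithm:
gcd(45, 53) = 1
Bezout coefficients: 45 × -20 + 53 × 17 = 1
So 45 × -20 ≡ 1 (mod 53)
The inverse is -20 mod 53 = 33
Verification: 45 × 33 = 1485 = 28 × 53 + 1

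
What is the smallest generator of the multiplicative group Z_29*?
p - 1 = 28 has prime divisors 2, 7. h is a primitive root mod 29 iff h^(28/q) ≢ 1 (mod 29) for each such q.
h = 2: 2^14 ≡ 28, 2^4 ≡ 16 (mod 29); none is 1, so 2 has order 28 and is a primitive root.
The smallest primitive root mod 29 is g = 2.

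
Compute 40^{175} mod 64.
0

Using successive squaring:
Binary expansion of 175: 10101111
Powers of 40 mod 64 (each is the square of the previous):
  40^1 ≡ 40 (mod 64)
  40^2 ≡ 40² = 1600 ≡ 0 (mod 64)
  40^4 ≡ 0² = 0 ≡ 0 (mod 64)
  40^8 ≡ 0² = 0 ≡ 0 (mod 64)
  40^16 ≡ 0² = 0 ≡ 0 (mod 64)
  40^32 ≡ 0² = 0 ≡ 0 (mod 64)
  40^64 ≡ 0² = 0 ≡ 0 (mod 64)
  40^128 ≡ 0² = 0 ≡ 0 (mod 64)
175 = 128 + 32 + 8 + 4 + 2 + 1, so 40^175 = 40^128 × 40^32 × 40^8 × 40^4 × 40^2 × 40^1 ≡ 0 × 0 × 0 × 0 × 0 × 40 (mod 64)
Multiplying step by step:
  0 × 0 = 0 ≡ 0 (mod 64)
  0 × 0 = 0 ≡ 0 (mod 64)
  0 × 0 = 0 ≡ 0 (mod 64)
  0 × 0 = 0 ≡ 0 (mod 64)
  0 × 40 = 0 ≡ 0 (mod 64)
Result: 40^175 ≡ 0 (mod 64)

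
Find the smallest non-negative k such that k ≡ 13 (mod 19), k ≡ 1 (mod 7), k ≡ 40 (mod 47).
792

Using the Chinese Remainder Theorem:
M = product of moduli = 6251
For equation 1: M_1 = 329, 329 ≡ 6 (mod 19), inverse of 329 mod 19 is 16 (check: 6 × 16 = 96 ≡ 1 (mod 19))
For equation 2: M_2 = 893, 893 ≡ 4 (mod 7), inverse of 893 mod 7 is 2 (check: 4 × 2 = 8 ≡ 1 (mod 7))
For equation 3: M_3 = 133, 133 ≡ 39 (mod 47), inverse of 133 mod 47 is 41 (check: 39 × 41 = 1599 ≡ 1 (mod 47))
Combine: k ≡ Σ r_i×M_i×(M_i⁻¹ mod m_i) = 13×329×16 + 1×893×2 + 40×133×41 = 68432 + 1786 + 218120 = 288338
288338 mod 6251 = 792
k ≡ 792 (mod 6251)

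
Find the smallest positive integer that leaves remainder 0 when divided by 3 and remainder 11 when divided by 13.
M = 3 × 13 = 39. M₁ = 13, y₁ ≡ 1 (mod 3). M₂ = 3, y₂ ≡ 9 (mod 13). t = 0×13×1 + 11×3×9 ≡ 24 (mod 39). The smallest positive such number is 24.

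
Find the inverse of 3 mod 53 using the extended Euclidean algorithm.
Extended GCD: 3(18) + 53(-1) = 1. So 3^(-1) ≡ 18 ≡ 18 (mod 53). Verify: 3 × 18 = 54 ≡ 1 (mod 53)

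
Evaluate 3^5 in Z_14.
5 = 4 + 1 (binary 101). Repeated squaring mod 14: 3^1 ≡ 3; 3^2 ≡ 3² = 9 ≡ 9; 3^4 ≡ 9² = 81 ≡ 11. Multiply: 3^5 = 3^4 × 3^1 ≡ 11 × 3 (mod 14): 11 × 3 = 33 ≡ 5. So 3^5 ≡ 5 (mod 14).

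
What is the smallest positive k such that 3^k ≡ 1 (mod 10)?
Powers of 3 mod 10: 3^1≡3, 3^2≡9, 3^3≡7, 3^4≡1. Order = 4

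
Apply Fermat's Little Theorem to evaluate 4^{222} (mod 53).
49

By Fermat's Little Theorem, a^(p-1) ≡ 1 (mod p) for prime p and gcd(a, p) = 1
Here p = 53, so 4^52 ≡ 1 (mod 53)
We can reduce the exponent: 222 mod 52 = 14
So 4^222 ≡ 4^14 (mod 53)
Computing: 4^14 mod 53 = 49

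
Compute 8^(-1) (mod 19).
12

Using Extended Euclidean Algorithm:
gcd(8, 19) = 1
Bezout coefficients: 8 × -7 + 19 × 3 = 1
So 8 × -7 ≡ 1 (mod 19)
The inverse is -7 mod 19 = 12
Verification: 8 × 12 = 96 = 5 × 19 + 1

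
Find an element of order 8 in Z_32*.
3 has order 8 mod 32 since 3^{8} ≡ 1 (mod 32) and no smaller power works.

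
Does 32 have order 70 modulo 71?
p - 1 = 70 has prime divisors 2, 5, 7. Check 32^(70/q) mod 71 for each: 32^(70/2) = 32^35 ≡ 1, 32^(70/5) = 32^14 ≡ 1, 32^(70/7) = 32^10 ≡ 37 (mod 71). Since 32^35 ≡ 1 (mod 71), the order of 32 divides 35 (in fact the order is 7) ≠ 70, so it is not a primitive root.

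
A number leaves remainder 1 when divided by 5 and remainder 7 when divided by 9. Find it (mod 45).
M = 5 × 9 = 45. M₁ = 9, y₁ ≡ 4 (mod 5). M₂ = 5, y₂ ≡ 2 (mod 9). x = 1×9×4 + 7×5×2 ≡ 16 (mod 45)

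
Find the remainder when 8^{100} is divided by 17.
By Fermat: 8^{16} ≡ 1 (mod 17). 100 = 6×16 + 4. So 8^{100} ≡ 8^{4} ≡ 16 (mod 17)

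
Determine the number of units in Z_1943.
1848

Prime factorization: 1943 = 29 × 67
Using the formula φ(n) = n × Π(1 - 1/p) for each prime factor p:
φ(1943) = 1943 × (1 - 1/29) × (1 - 1/67)
φ(1943) = 1848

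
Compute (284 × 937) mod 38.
32

(284 × 937) = 266108
266108 mod 38 = 32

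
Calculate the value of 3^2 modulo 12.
2 = 2 (binary 10). Repeated squaring mod 12: 3^1 ≡ 3; 3^2 ≡ 3² = 9 ≡ 9. So 3^2 ≡ 9 (mod 12).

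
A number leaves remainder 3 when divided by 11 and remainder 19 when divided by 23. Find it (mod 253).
M = 11 × 23 = 253. M₁ = 23, y₁ ≡ 1 (mod 11). M₂ = 11, y₂ ≡ 21 (mod 23). t = 3×23×1 + 19×11×21 ≡ 157 (mod 253)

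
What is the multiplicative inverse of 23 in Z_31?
23^(-1) ≡ 27 (mod 31). Verification: 23 × 27 = 621 ≡ 1 (mod 31)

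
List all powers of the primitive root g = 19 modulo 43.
g^1, g^2, ..., g^{42} mod 43: {19, 17, 22, 31, 30, 11, 37, 15, 27, 40, 29, 35, 20, 36, 39, 10, 18, 41, 5, 9, 42, 24, 26, 21, 12, 13, 32, 6, 28, 16, 3, 14, 8, 23, 7, 4, 33, 25, 2, 38, 34, 1}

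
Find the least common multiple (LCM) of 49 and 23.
1127

First find GCD(49, 23) using the Euclidean algorithm:
49 = 2 × 23 + 3
23 = 7 × 3 + 2
3 = 1 × 2 + 1
2 = 2 × 1 + 0
GCD(49, 23) = 1

LCM formula: LCM(a, b) = (a × b) / GCD(a, b)
LCM(49, 23) = (49 × 23) / 1
LCM(49, 23) = 1127 / 1
LCM(49, 23) = 1127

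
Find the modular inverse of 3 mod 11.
3^(-1) ≡ 4 (mod 11). Verification: 3 × 4 = 12 ≡ 1 (mod 11)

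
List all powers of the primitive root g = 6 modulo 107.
g^1, g^2, ..., g^{106} mod 107: {6, 36, 2, 12, 72, 4, 24, 37, 8, 48, 74, 16, 96, 41, 32, 85, 82, 64, 63, 57, 21, 19, 7, 42, 38, 14, 84, 76, 28, 61, 45, 56, 15, 90, 5, 30, 73, 10, 60, 39, 20, 13, 78, 40, 26, 49, 80, 52, 98, 53, 104, 89, 106, 101, 71, 105, 95, 35, 103, 83, 70, 99, 59, 33, 91, 11, 66, 75, 22, 25, 43, 44, 50, 86, 88, 100, 65, 69, 93, 23, 31, 79, 46, 62, 51, 92, 17, 102, 77, 34, 97, 47, 68, 87, 94, 29, 67, 81, 58, 27, 55, 9, 54, 3, 18, 1}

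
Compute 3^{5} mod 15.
3

Using successive squaring:
Binary expansion of 5: 101
Powers of 3 mod 15 (each is the square of the previous):
  3^1 ≡ 3 (mod 15)
  3^2 ≡ 3² = 9 ≡ 9 (mod 15)
  3^4 ≡ 9² = 81 ≡ 6 (mod 15)
5 = 4 + 1, so 3^5 = 3^4 × 3^1 ≡ 6 × 3 (mod 15)
Multiplying step by step:
  6 × 3 = 18 ≡ 3 (mod 15)
Result: 3^5 ≡ 3 (mod 15)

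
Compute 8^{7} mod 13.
5

Using successive squaring:
Binary expansion of 7: 111
Powers of 8 mod 13 (each is the square of the previous):
  8^1 ≡ 8 (mod 13)
  8^2 ≡ 8² = 64 ≡ 12 (mod 13)
  8^4 ≡ 12² = 144 ≡ 1 (mod 13)
7 = 4 + 2 + 1, so 8^7 = 8^4 × 8^2 × 8^1 ≡ 1 × 12 × 8 (mod 13)
Multiplying step by step:
  1 × 12 = 12 ≡ 12 (mod 13)
  12 × 8 = 96 ≡ 5 (mod 13)
Result: 8^7 ≡ 5 (mod 13)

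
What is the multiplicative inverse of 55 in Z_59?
55^(-1) ≡ 44 (mod 59). Verification: 55 × 44 = 2420 ≡ 1 (mod 59)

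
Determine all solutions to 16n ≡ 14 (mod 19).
8

Since gcd(16, 19) = 1 divides 14, a solution exists.
Multiply both sides by the inverse of 16 mod 19:
  16^(-1) mod 19 = 6
  x ≡ 6 × 14 ≡ 84 ≡ 8 (mod 19)
Verification: 16 × 8 = 128 = 6 × 19 + 14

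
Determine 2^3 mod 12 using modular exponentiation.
3 = 2 + 1 (binary 11). Repeated squaring mod 12: 2^1 ≡ 2; 2^2 ≡ 2² = 4 ≡ 4. Multiply: 2^3 = 2^2 × 2^1 ≡ 4 × 2 (mod 12): 4 × 2 = 8 ≡ 8. So 2^3 ≡ 8 (mod 12).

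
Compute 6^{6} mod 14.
8

Using successive squaring:
Binary expansion of 6: 110
Powers of 6 mod 14 (each is the square of the previous):
  6^1 ≡ 6 (mod 14)
  6^2 ≡ 6² = 36 ≡ 8 (mod 14)
  6^4 ≡ 8² = 64 ≡ 8 (mod 14)
6 = 4 + 2, so 6^6 = 6^4 × 6^2 ≡ 8 × 8 (mod 14)
Multiplying step by step:
  8 × 8 = 64 ≡ 8 (mod 14)
Result: 6^6 ≡ 8 (mod 14)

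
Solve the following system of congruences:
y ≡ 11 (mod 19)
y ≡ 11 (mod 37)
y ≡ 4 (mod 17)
9150

Using the Chinese Remainder Theorem:
M = product of moduli = 11951
For equation 1: M_1 = 629, 629 ≡ 2 (mod 19), inverse of 629 mod 19 is 10 (check: 2 × 10 = 20 ≡ 1 (mod 19))
For equation 2: M_2 = 323, 323 ≡ 27 (mod 37), inverse of 323 mod 37 is 11 (check: 27 × 11 = 297 ≡ 1 (mod 37))
For equation 3: M_3 = 703, 703 ≡ 6 (mod 17), inverse of 703 mod 17 is 3 (check: 6 × 3 = 18 ≡ 1 (mod 17))
Combine: y ≡ Σ r_i×M_i×(M_i⁻¹ mod m_i) = 11×629×10 + 11×323×11 + 4×703×3 = 69190 + 39083 + 8436 = 116709
116709 mod 11951 = 9150
y ≡ 9150 (mod 11951)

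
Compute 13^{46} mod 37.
4

Using successive squaring:
Binary expansion of 46: 101110
Powers of 13 mod 37 (each is the square of the previous):
  13^1 ≡ 13 (mod 37)
  13^2 ≡ 13² = 169 ≡ 21 (mod 37)
  13^4 ≡ 21² = 441 ≡ 34 (mod 37)
  13^8 ≡ 34² = 1156 ≡ 9 (mod 37)
  13^16 ≡ 9² = 81 ≡ 7 (mod 37)
  13^32 ≡ 7² = 49 ≡ 12 (mod 37)
46 = 32 + 8 + 4 + 2, so 13^46 = 13^32 × 13^8 × 13^4 × 13^2 ≡ 12 × 9 × 34 × 21 (mod 37)
Multiplying step by step:
  12 × 9 = 108 ≡ 34 (mod 37)
  34 × 34 = 1156 ≡ 9 (mod 37)
  9 × 21 = 189 ≡ 4 (mod 37)
Result: 13^46 ≡ 4 (mod 37)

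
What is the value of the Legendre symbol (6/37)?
(6/37) = 6^{18} mod 37 = -1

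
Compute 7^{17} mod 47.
6

Using successive squaring:
Binary expansion of 17: 10001
Powers of 7 mod 47 (each is the square of the previous):
  7^1 ≡ 7 (mod 47)
  7^2 ≡ 7² = 49 ≡ 2 (mod 47)
  7^4 ≡ 2² = 4 ≡ 4 (mod 47)
  7^8 ≡ 4² = 16 ≡ 16 (mod 47)
  7^16 ≡ 16² = 256 ≡ 21 (mod 47)
17 = 16 + 1, so 7^17 = 7^16 × 7^1 ≡ 21 × 7 (mod 47)
Multiplying step by step:
  21 × 7 = 147 ≡ 6 (mod 47)
Result: 7^17 ≡ 6 (mod 47)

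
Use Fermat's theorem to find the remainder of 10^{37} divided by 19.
10

By Fermat's Little Theorem, a^(p-1) ≡ 1 (mod p) for prime p and gcd(a, p) = 1
Here p = 19, so 10^18 ≡ 1 (mod 19)
We can reduce the exponent: 37 mod 18 = 1
So 10^37 ≡ 10^1 (mod 19)
Computing: 10^1 mod 19 = 10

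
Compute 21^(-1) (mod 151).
21^(-1) ≡ 36 (mod 151). Verification: 21 × 36 = 756 ≡ 1 (mod 151)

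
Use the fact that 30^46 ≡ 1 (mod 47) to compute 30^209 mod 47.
By Fermat: 30^{46} ≡ 1 (mod 47). 209 = 4×46 + 25. So 30^{209} ≡ 30^{25} ≡ 40 (mod 47)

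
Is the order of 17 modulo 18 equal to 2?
Yes, ord_18(17) = 2.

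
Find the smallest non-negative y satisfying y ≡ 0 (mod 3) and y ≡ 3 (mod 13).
M = 3 × 13 = 39. M₁ = 13, y₁ ≡ 1 (mod 3). M₂ = 3, y₂ ≡ 9 (mod 13). y = 0×13×1 + 3×3×9 ≡ 3 (mod 39)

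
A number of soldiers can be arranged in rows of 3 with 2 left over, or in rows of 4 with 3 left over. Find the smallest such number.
M = 3 × 4 = 12. M₁ = 4, y₁ ≡ 1 (mod 3). M₂ = 3, y₂ ≡ 3 (mod 4). k = 2×4×1 + 3×3×3 ≡ 11 (mod 12). The smallest positive such number is 11.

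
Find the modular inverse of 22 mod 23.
22^(-1) ≡ 22 (mod 23). Verification: 22 × 22 = 484 ≡ 1 (mod 23)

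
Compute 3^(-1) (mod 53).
18

Using Extended Euclidean Algorithm:
gcd(3, 53) = 1
Bezout coefficients: 3 × 18 + 53 × -1 = 1
So 3 × 18 ≡ 1 (mod 53)
The inverse is 18 mod 53 = 18
Verification: 3 × 18 = 54 = 1 × 53 + 1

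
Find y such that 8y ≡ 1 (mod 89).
8^(-1) ≡ 78 (mod 89). Verification: 8 × 78 = 624 ≡ 1 (mod 89)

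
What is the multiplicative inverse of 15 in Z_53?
15^(-1) ≡ 46 (mod 53). Verification: 15 × 46 = 690 ≡ 1 (mod 53)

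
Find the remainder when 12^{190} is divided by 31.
By Fermat: 12^{30} ≡ 1 (mod 31). 190 = 6×30 + 10. So 12^{190} ≡ 12^{10} ≡ 25 (mod 31)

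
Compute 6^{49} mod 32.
0

Using successive squaring:
Binary expansion of 49: 110001
Powers of 6 mod 32 (each is the square of the previous):
  6^1 ≡ 6 (mod 32)
  6^2 ≡ 6² = 36 ≡ 4 (mod 32)
  6^4 ≡ 4² = 16 ≡ 16 (mod 32)
  6^8 ≡ 16² = 256 ≡ 0 (mod 32)
  6^16 ≡ 0² = 0 ≡ 0 (mod 32)
  6^32 ≡ 0² = 0 ≡ 0 (mod 32)
49 = 32 + 16 + 1, so 6^49 = 6^32 × 6^16 × 6^1 ≡ 0 × 0 × 6 (mod 32)
Multiplying step by step:
  0 × 0 = 0 ≡ 0 (mod 32)
  0 × 6 = 0 ≡ 0 (mod 32)
Result: 6^49 ≡ 0 (mod 32)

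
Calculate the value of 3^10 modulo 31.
10 = 8 + 2 (binary 1010). Repeated squaring mod 31: 3^1 ≡ 3; 3^2 ≡ 3² = 9 ≡ 9; 3^4 ≡ 9² = 81 ≡ 19; 3^8 ≡ 19² = 361 ≡ 20. Multiply: 3^10 = 3^8 × 3^2 ≡ 20 × 9 (mod 31): 20 × 9 = 180 ≡ 25. So 3^10 ≡ 25 (mod 31).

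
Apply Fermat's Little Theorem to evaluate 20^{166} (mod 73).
6

By Fermat's Little Theorem, a^(p-1) ≡ 1 (mod p) for prime p and gcd(a, p) = 1
Here p = 73, so 20^72 ≡ 1 (mod 73)
We can reduce the exponent: 166 mod 72 = 22
So 20^166 ≡ 20^22 (mod 73)
Computing: 20^22 mod 73 = 6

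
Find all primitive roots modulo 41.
Primitive roots mod 41: {6, 7, 11, 12, 13, 15, 17, 19, 22, 24, 26, 28, 29, 30, 34, 35}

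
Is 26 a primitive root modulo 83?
No

To verify, check if 26^(82/q) ≢ 1 (mod 83) for each prime divisor q of 82
Divisors of 82 = 82: [1, 2, 41, 82]
  26^(82/41) = 26^2 ≡ 12 (mod 83)
  26^(82/2) = 26^41 ≡ 1 (mod 83)
Conclusion: 26 is not a primitive root modulo 83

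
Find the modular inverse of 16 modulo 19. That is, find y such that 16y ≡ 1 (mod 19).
6

Using Extended Euclidean Algorithm:
gcd(16, 19) = 1
Bezout coefficients: 16 × 6 + 19 × -5 = 1
So 16 × 6 ≡ 1 (mod 19)
The inverse is 6 mod 19 = 6
Verification: 16 × 6 = 96 = 5 × 19 + 1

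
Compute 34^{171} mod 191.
49

Using successive squaring:
Binary expansion of 171: 10101011
Powers of 34 mod 191 (each is the square of the previous):
  34^1 ≡ 34 (mod 191)
  34^2 ≡ 34² = 1156 ≡ 10 (mod 191)
  34^4 ≡ 10² = 100 ≡ 100 (mod 191)
  34^8 ≡ 100² = 10000 ≡ 68 (mod 191)
  34^16 ≡ 68² = 4624 ≡ 40 (mod 191)
  34^32 ≡ 40² = 1600 ≡ 72 (mod 191)
  34^64 ≡ 72² = 5184 ≡ 27 (mod 191)
  34^128 ≡ 27² = 729 ≡ 156 (mod 191)
171 = 128 + 32 + 8 + 2 + 1, so 34^171 = 34^128 × 34^32 × 34^8 × 34^2 × 34^1 ≡ 156 × 72 × 68 × 10 × 34 (mod 191)
Multiplying step by step:
  156 × 72 = 11232 ≡ 154 (mod 191)
  154 × 68 = 10472 ≡ 158 (mod 191)
  158 × 10 = 1580 ≡ 52 (mod 191)
  52 × 34 = 1768 ≡ 49 (mod 191)
Result: 34^171 ≡ 49 (mod 191)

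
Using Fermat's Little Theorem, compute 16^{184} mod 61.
22

By Fermat's Little Theorem, a^(p-1) ≡ 1 (mod p) for prime p and gcd(a, p) = 1
Here p = 61, so 16^60 ≡ 1 (mod 61)
We can reduce the exponent: 184 mod 60 = 4
So 16^184 ≡ 16^4 (mod 61)
Computing: 16^4 mod 61 = 22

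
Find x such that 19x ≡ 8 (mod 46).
44

Since gcd(19, 46) = 1 divides 8, a solution exists.
Multiply both sides by the inverse of 19 mod 46:
  19^(-1) mod 46 = 17
  x ≡ 17 × 8 ≡ 136 ≡ 44 (mod 46)
Verification: 19 × 44 = 836 = 18 × 46 + 8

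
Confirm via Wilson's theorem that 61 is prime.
(60)! mod 61 = 60. Since this equals -1 (mod 61), Wilson confirms 61 is prime.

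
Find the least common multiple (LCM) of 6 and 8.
24

First find GCD(6, 8) using the Euclidean algorithm:
6 = 0 × 8 + 6
8 = 1 × 6 + 2
6 = 3 × 2 + 0
GCD(6, 8) = 2

LCM formula: LCM(a, b) = (a × b) / GCD(a, b)
LCM(6, 8) = (6 × 8) / 2
LCM(6, 8) = 48 / 2
LCM(6, 8) = 24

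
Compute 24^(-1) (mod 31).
24^(-1) ≡ 22 (mod 31). Verification: 24 × 22 = 528 ≡ 1 (mod 31)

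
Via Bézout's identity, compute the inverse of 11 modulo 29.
Extended GCD: 11(8) + 29(-3) = 1. So 11^(-1) ≡ 8 ≡ 8 (mod 29). Verify: 11 × 8 = 88 ≡ 1 (mod 29)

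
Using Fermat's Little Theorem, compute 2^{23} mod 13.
7

By Fermat's Little Theorem, a^(p-1) ≡ 1 (mod p) for prime p and gcd(a, p) = 1
Here p = 13, so 2^12 ≡ 1 (mod 13)
We can reduce the exponent: 23 mod 12 = 11
So 2^23 ≡ 2^11 (mod 13)
Computing: 2^11 mod 13 = 7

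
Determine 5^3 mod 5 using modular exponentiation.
5 ≡ 0 (mod 5). 3 = 2 + 1 (binary 11). Repeated squaring mod 5: 0^1 ≡ 0; 0^2 ≡ 0² = 0 ≡ 0. Multiply: 5^3 ≡ 0^2 × 0^1 ≡ 0 × 0 (mod 5): 0 × 0 = 0 ≡ 0. So 5^3 ≡ 0 (mod 5).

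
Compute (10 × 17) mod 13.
1

(10 × 17) = 170
170 mod 13 = 1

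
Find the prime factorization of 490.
2 × 5 × 7^2

Divide by primes starting from smallest:
490 ÷ 2 = 245
245 ÷ 5 = 49
49 ÷ 7 = 7
7 ÷ 7 = 1

490 = 2 × 5 × 7^2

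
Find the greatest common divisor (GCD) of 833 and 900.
1

Using the Euclidean algorithm:
833 = 0 × 900 + 833
900 = 1 × 833 + 67
833 = 12 × 67 + 29
67 = 2 × 29 + 9
29 = 3 × 9 + 2
9 = 4 × 2 + 1
2 = 2 × 1 + 0

GCD(833, 900) = 1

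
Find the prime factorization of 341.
11 × 31

Divide by primes starting from smallest:
341 ÷ 11 = 31
31 ÷ 31 = 1

341 = 11 × 31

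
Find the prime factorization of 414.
2 × 3^2 × 23

Divide by primes starting from smallest:
414 ÷ 2 = 207
207 ÷ 3 = 69
69 ÷ 3 = 23
23 ÷ 23 = 1

414 = 2 × 3^2 × 23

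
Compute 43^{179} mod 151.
18

Using successive squaring:
Binary expansion of 179: 10110011
Powers of 43 mod 151 (each is the square of the previous):
  43^1 ≡ 43 (mod 151)
  43^2 ≡ 43² = 1849 ≡ 37 (mod 151)
  43^4 ≡ 37² = 1369 ≡ 10 (mod 151)
  43^8 ≡ 10² = 100 ≡ 100 (mod 151)
  43^16 ≡ 100² = 10000 ≡ 34 (mod 151)
  43^32 ≡ 34² = 1156 ≡ 99 (mod 151)
  43^64 ≡ 99² = 9801 ≡ 137 (mod 151)
  43^128 ≡ 137² = 18769 ≡ 45 (mod 151)
179 = 128 + 32 + 16 + 2 + 1, so 43^179 = 43^128 × 43^32 × 43^16 × 43^2 × 43^1 ≡ 45 × 99 × 34 × 37 × 43 (mod 151)
Multiplying step by step:
  45 × 99 = 4455 ≡ 76 (mod 151)
  76 × 34 = 2584 ≡ 17 (mod 151)
  17 × 37 = 629 ≡ 25 (mod 151)
  25 × 43 = 1075 ≡ 18 (mod 151)
Result: 43^179 ≡ 18 (mod 151)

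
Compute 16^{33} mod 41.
37

Using successive squaring:
Binary expansion of 33: 100001
Powers of 16 mod 41 (each is the square of the previous):
  16^1 ≡ 16 (mod 41)
  16^2 ≡ 16² = 256 ≡ 10 (mod 41)
  16^4 ≡ 10² = 100 ≡ 18 (mod 41)
  16^8 ≡ 18² = 324 ≡ 37 (mod 41)
  16^16 ≡ 37² = 1369 ≡ 16 (mod 41)
  16^32 ≡ 16² = 256 ≡ 10 (mod 41)
33 = 32 + 1, so 16^33 = 16^32 × 16^1 ≡ 10 × 16 (mod 41)
Multiplying step by step:
  10 × 16 = 160 ≡ 37 (mod 41)
Result: 16^33 ≡ 37 (mod 41)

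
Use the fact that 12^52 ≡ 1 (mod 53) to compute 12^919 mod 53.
By Fermat: 12^{52} ≡ 1 (mod 53). 919 ≡ 35 (mod 52). So 12^{919} ≡ 12^{35} ≡ 39 (mod 53)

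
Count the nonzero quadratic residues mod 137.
For prime 137, there are (p-1)/2 = (137-1)/2 = 68 quadratic residues (excluding 0).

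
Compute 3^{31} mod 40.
27

Using successive squaring:
Binary expansion of 31: 11111
Powers of 3 mod 40 (each is the square of the previous):
  3^1 ≡ 3 (mod 40)
  3^2 ≡ 3² = 9 ≡ 9 (mod 40)
  3^4 ≡ 9² = 81 ≡ 1 (mod 40)
  3^8 ≡ 1² = 1 ≡ 1 (mod 40)
  3^16 ≡ 1² = 1 ≡ 1 (mod 40)
31 = 16 + 8 + 4 + 2 + 1, so 3^31 = 3^16 × 3^8 × 3^4 × 3^2 × 3^1 ≡ 1 × 1 × 1 × 9 × 3 (mod 40)
Multiplying step by step:
  1 × 1 = 1 ≡ 1 (mod 40)
  1 × 1 = 1 ≡ 1 (mod 40)
  1 × 9 = 9 ≡ 9 (mod 40)
  9 × 3 = 27 ≡ 27 (mod 40)
Result: 3^31 ≡ 27 (mod 40)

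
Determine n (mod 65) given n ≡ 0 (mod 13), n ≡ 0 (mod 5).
0

Using the Chinese Remainder Theorem:
M = product of moduli = 65
For equation 1: M_1 = 5, 5 ≡ 5 (mod 13), inverse of 5 mod 13 is 8 (check: 5 × 8 = 40 ≡ 1 (mod 13))
For equation 2: M_2 = 13, 13 ≡ 3 (mod 5), inverse of 13 mod 5 is 2 (check: 3 × 2 = 6 ≡ 1 (mod 5))
Combine: n ≡ Σ r_i×M_i×(M_i⁻¹ mod m_i) = 0×5×8 + 0×13×2 = 0 + 0 = 0
0 mod 65 = 0
n ≡ 0 (mod 65)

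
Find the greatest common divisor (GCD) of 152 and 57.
19

Using the Euclidean algorithm:
152 = 2 × 57 + 38
57 = 1 × 38 + 19
38 = 2 × 19 + 0

GCD(152, 57) = 19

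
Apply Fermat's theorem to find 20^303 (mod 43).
By Fermat: 20^{42} ≡ 1 (mod 43). 303 ≡ 9 (mod 42). So 20^{303} ≡ 20^{9} ≡ 8 (mod 43)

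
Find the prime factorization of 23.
23

Divide by primes starting from smallest:
23 ÷ 23 = 1

23 = 23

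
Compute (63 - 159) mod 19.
18

(63 - 159) = -96
-96 mod 19 = 18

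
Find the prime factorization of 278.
2 × 139

Divide by primes starting from smallest:
278 ÷ 2 = 139
139 ÷ 139 = 1

278 = 2 × 139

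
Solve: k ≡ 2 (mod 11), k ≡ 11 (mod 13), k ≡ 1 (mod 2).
M = 11 × 13 × 2 = 286. M₁ = 26, y₁ ≡ 3 (mod 11). M₂ = 22, y₂ ≡ 3 (mod 13). M₃ = 143, y₃ ≡ 1 (mod 2). k = 2×26×3 + 11×22×3 + 1×143×1 ≡ 167 (mod 286)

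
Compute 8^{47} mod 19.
12

Using successive squaring:
Binary expansion of 47: 101111
Powers of 8 mod 19 (each is the square of the previous):
  8^1 ≡ 8 (mod 19)
  8^2 ≡ 8² = 64 ≡ 7 (mod 19)
  8^4 ≡ 7² = 49 ≡ 11 (mod 19)
  8^8 ≡ 11² = 121 ≡ 7 (mod 19)
  8^16 ≡ 7² = 49 ≡ 11 (mod 19)
  8^32 ≡ 11² = 121 ≡ 7 (mod 19)
47 = 32 + 8 + 4 + 2 + 1, so 8^47 = 8^32 × 8^8 × 8^4 × 8^2 × 8^1 ≡ 7 × 7 × 11 × 7 × 8 (mod 19)
Multiplying step by step:
  7 × 7 = 49 ≡ 11 (mod 19)
  11 × 11 = 121 ≡ 7 (mod 19)
  7 × 7 = 49 ≡ 11 (mod 19)
  11 × 8 = 88 ≡ 12 (mod 19)
Result: 8^47 ≡ 12 (mod 19)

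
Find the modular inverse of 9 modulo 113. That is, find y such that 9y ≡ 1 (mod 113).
88

Using Extended Euclidean Algorithm:
gcd(9, 113) = 1
Bezout coefficients: 9 × -25 + 113 × 2 = 1
So 9 × -25 ≡ 1 (mod 113)
The inverse is -25 mod 113 = 88
Verification: 9 × 88 = 792 = 7 × 113 + 1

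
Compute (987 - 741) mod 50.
46

(987 - 741) = 246
246 mod 50 = 46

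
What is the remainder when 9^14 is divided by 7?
Using Fermat: 9^{6} ≡ 1 (mod 7). 14 ≡ 2 (mod 6). So 9^{14} ≡ 9^{2} ≡ 4 (mod 7)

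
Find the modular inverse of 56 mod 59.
56^(-1) ≡ 39 (mod 59). Verification: 56 × 39 = 2184 ≡ 1 (mod 59)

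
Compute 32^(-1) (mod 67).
44

Using Extended Euclidean Algorithm:
gcd(32, 67) = 1
Bezout coefficients: 32 × -23 + 67 × 11 = 1
So 32 × -23 ≡ 1 (mod 67)
The inverse is -23 mod 67 = 44
Verification: 32 × 44 = 1408 = 21 × 67 + 1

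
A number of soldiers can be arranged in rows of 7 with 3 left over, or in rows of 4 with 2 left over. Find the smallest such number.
M = 7 × 4 = 28. M₁ = 4, y₁ ≡ 2 (mod 7). M₂ = 7, y₂ ≡ 3 (mod 4). z = 3×4×2 + 2×7×3 ≡ 10 (mod 28). The smallest positive such number is 10.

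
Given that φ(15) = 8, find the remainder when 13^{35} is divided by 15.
By Euler: 13^{8} ≡ 1 (mod 15) since gcd(13, 15) = 1. 35 = 4×8 + 3. So 13^{35} ≡ 13^{3} ≡ 7 (mod 15)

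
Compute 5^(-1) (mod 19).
4

Using Extended Euclidean Algorithm:
gcd(5, 19) = 1
Bezout coefficients: 5 × 4 + 19 × -1 = 1
So 5 × 4 ≡ 1 (mod 19)
The inverse is 4 mod 19 = 4
Verification: 5 × 4 = 20 = 1 × 19 + 1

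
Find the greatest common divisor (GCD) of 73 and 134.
1

Using the Euclidean algorithm:
73 = 0 × 134 + 73
134 = 1 × 73 + 61
73 = 1 × 61 + 12
61 = 5 × 12 + 1
12 = 12 × 1 + 0

GCD(73, 134) = 1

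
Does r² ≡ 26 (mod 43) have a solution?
By Euler's criterion: 26^{21} ≡ 42 (mod 43). Since this equals -1 (≡ 42), 26 is not a QR.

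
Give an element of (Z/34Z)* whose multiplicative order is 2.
33 has order 2 mod 34 since 33^{2} ≡ 1 (mod 34) and no smaller power works.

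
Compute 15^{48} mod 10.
5

Using successive squaring:
Binary expansion of 48: 110000
Powers of 15 mod 10 (each is the square of the previous):
  15^1 ≡ 5 (mod 10)
  15^2 ≡ 5² = 25 ≡ 5 (mod 10)
  15^4 ≡ 5² = 25 ≡ 5 (mod 10)
  15^8 ≡ 5² = 25 ≡ 5 (mod 10)
  15^16 ≡ 5² = 25 ≡ 5 (mod 10)
  15^32 ≡ 5² = 25 ≡ 5 (mod 10)
48 = 32 + 16, so 15^48 = 15^32 × 15^16 ≡ 5 × 5 (mod 10)
Multiplying step by step:
  5 × 5 = 25 ≡ 5 (mod 10)
Result: 15^48 ≡ 5 (mod 10)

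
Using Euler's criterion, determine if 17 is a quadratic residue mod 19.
By Euler's criterion: 17^{9} ≡ 1 (mod 19). Since this equals 1, 17 is a QR.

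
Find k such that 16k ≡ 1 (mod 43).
16^(-1) ≡ 35 (mod 43). Verification: 16 × 35 = 560 ≡ 1 (mod 43)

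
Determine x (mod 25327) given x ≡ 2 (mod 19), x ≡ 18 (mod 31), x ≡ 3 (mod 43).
13720

Using the Chinese Remainder Theorem:
M = product of moduli = 25327
For equation 1: M_1 = 1333, 1333 ≡ 3 (mod 19), inverse of 1333 mod 19 is 13 (check: 3 × 13 = 39 ≡ 1 (mod 19))
For equation 2: M_2 = 817, 817 ≡ 11 (mod 31), inverse of 817 mod 31 is 17 (check: 11 × 17 = 187 ≡ 1 (mod 31))
For equation 3: M_3 = 589, 589 ≡ 30 (mod 43), inverse of 589 mod 43 is 33 (check: 30 × 33 = 990 ≡ 1 (mod 43))
Combine: x ≡ Σ r_i×M_i×(M_i⁻¹ mod m_i) = 2×1333×13 + 18×817×17 + 3×589×33 = 34658 + 250002 + 58311 = 342971
342971 mod 25327 = 13720
x ≡ 13720 (mod 25327)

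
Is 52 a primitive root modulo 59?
Yes

To verify, check if 52^(58/q) ≢ 1 (mod 59) for each prime divisor q of 58
Divisors of 58 = 58: [1, 2, 29, 58]
  52^(58/2) = 52^29 ≡ 58 (mod 59)
  52^(58/29) = 52^2 ≡ 49 (mod 59)
Conclusion: 52 is a primitive root modulo 59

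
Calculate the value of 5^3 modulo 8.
3 = 2 + 1 (binary 11). Repeated squaring mod 8: 5^1 ≡ 5; 5^2 ≡ 5² = 25 ≡ 1. Multiply: 5^3 = 5^2 × 5^1 ≡ 1 × 5 (mod 8): 1 × 5 = 5 ≡ 5. So 5^3 ≡ 5 (mod 8).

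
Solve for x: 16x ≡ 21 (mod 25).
6

Since gcd(16, 25) = 1 divides 21, a solution exists.
Multiply both sides by the inverse of 16 mod 25:
  16^(-1) mod 25 = 11
  x ≡ 11 × 21 ≡ 231 ≡ 6 (mod 25)
Verification: 16 × 6 = 96 = 3 × 25 + 21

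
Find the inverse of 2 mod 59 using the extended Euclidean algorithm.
Extended GCD: 2(-29) + 59(1) = 1. So 2^(-1) ≡ 30 ≡ 30 (mod 59). Verify: 2 × 30 = 60 ≡ 1 (mod 59)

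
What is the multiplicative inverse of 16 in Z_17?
16

Using Extended Euclidean Algorithm:
gcd(16, 17) = 1
Bezout coefficients: 16 × -1 + 17 × 1 = 1
So 16 × -1 ≡ 1 (mod 17)
The inverse is -1 mod 17 = 16
Verification: 16 × 16 = 256 = 15 × 17 + 1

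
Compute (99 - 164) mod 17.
3

(99 - 164) = -65
-65 mod 17 = 3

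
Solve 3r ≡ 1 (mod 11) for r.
3^(-1) ≡ 4 (mod 11). Verification: 3 × 4 = 12 ≡ 1 (mod 11)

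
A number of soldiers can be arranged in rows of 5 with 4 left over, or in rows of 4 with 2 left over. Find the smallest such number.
M = 5 × 4 = 20. M₁ = 4, y₁ ≡ 4 (mod 5). M₂ = 5, y₂ ≡ 1 (mod 4). y = 4×4×4 + 2×5×1 ≡ 14 (mod 20). The smallest positive such number is 14.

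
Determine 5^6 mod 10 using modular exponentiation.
6 = 4 + 2 (binary 110). Repeated squaring mod 10: 5^1 ≡ 5; 5^2 ≡ 5² = 25 ≡ 5; 5^4 ≡ 5² = 25 ≡ 5. Multiply: 5^6 = 5^4 × 5^2 ≡ 5 × 5 (mod 10): 5 × 5 = 25 ≡ 5. So 5^6 ≡ 5 (mod 10).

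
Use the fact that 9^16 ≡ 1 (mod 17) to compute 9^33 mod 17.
By Fermat: 9^{16} ≡ 1 (mod 17). 33 = 2×16 + 1. So 9^{33} ≡ 9^{1} ≡ 9 (mod 17)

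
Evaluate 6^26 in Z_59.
Using repeated squaring. 26 = 16 + 8 + 2 (binary 11010). Repeated squaring mod 59: 6^1 ≡ 6; 6^2 ≡ 6² = 36 ≡ 36; 6^4 ≡ 36² = 1296 ≡ 57; 6^8 ≡ 57² = 3249 ≡ 4; 6^16 ≡ 4² = 16 ≡ 16. Multiply: 6^26 = 6^16 × 6^8 × 6^2 ≡ 16 × 4 × 36 (mod 59): 16 × 4 = 64 ≡ 5; 5 × 36 = 180 ≡ 3. So 6^26 ≡ 3 (mod 59).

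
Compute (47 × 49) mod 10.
3

(47 × 49) = 2303
2303 mod 10 = 3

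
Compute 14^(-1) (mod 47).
14^(-1) ≡ 37 (mod 47). Verification: 14 × 37 = 518 ≡ 1 (mod 47)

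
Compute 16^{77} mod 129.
1

Using successive squaring:
Binary expansion of 77: 1001101
Powers of 16 mod 129 (each is the square of the previous):
  16^1 ≡ 16 (mod 129)
  16^2 ≡ 16² = 256 ≡ 127 (mod 129)
  16^4 ≡ 127² = 16129 ≡ 4 (mod 129)
  16^8 ≡ 4² = 16 ≡ 16 (mod 129)
  16^16 ≡ 16² = 256 ≡ 127 (mod 129)
  16^32 ≡ 127² = 16129 ≡ 4 (mod 129)
  16^64 ≡ 4² = 16 ≡ 16 (mod 129)
77 = 64 + 8 + 4 + 1, so 16^77 = 16^64 × 16^8 × 16^4 × 16^1 ≡ 16 × 16 × 4 × 16 (mod 129)
Multiplying step by step:
  16 × 16 = 256 ≡ 127 (mod 129)
  127 × 4 = 508 ≡ 121 (mod 129)
  121 × 16 = 1936 ≡ 1 (mod 129)
Result: 16^77 ≡ 1 (mod 129)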